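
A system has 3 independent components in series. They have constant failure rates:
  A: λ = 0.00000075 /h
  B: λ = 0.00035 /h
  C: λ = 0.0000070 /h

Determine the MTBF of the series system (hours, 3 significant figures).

Series of exponential components: λ_sys = Σ λ_i
λ_sys = 0.00000075 + 0.00035 + 0.0000070 = 3.5775e-04 /h
MTBF = 1 / λ_sys = 2800 h

2800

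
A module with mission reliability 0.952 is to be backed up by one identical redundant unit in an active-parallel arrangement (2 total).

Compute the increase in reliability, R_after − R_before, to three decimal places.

R_before = 0.952
R_after = 1 − (1 − 0.952)^2 = 0.998
ΔR = 0.998 − 0.952 = 0.046

0.046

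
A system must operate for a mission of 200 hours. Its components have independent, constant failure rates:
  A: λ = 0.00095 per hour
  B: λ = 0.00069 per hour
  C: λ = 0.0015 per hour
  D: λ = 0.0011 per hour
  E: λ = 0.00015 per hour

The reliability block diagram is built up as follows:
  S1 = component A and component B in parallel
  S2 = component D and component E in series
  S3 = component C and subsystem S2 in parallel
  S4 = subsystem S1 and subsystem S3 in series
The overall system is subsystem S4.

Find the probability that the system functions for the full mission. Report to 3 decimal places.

R(A) = exp(−0.00095 × 200) = 0.82696
R(B) = exp(−0.00069 × 200) = 0.87110
R(C) = exp(−0.0015 × 200) = 0.74082
R(D) = exp(−0.0011 × 200) = 0.80252
R(E) = exp(−0.00015 × 200) = 0.97045
Parallel (A and B): 1 − (1 − 0.82696)(1 − 0.87110) = 0.97770
Series (D and E): 0.80252 × 0.97045 = 0.77881
Parallel (C and [0.77881]): 1 − (1 − 0.74082)(1 − 0.77881) = 0.94267
Series ([0.97770] and [0.94267]): 0.97770 × 0.94267 = 0.922

0.922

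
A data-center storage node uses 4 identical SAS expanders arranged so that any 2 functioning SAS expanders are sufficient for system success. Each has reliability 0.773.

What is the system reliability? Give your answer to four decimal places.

R = Σ_{i=2}^{4} C(4,i) p^i (1−p)^{4−i} with p = 0.773
C(4,2)·0.773^2·0.227^2 = 0.184740
C(4,3)·0.773^3·0.227^1 = 0.419396
C(4,4)·0.773^4·0.227^0 = 0.357041
Sum = 0.9612

0.9612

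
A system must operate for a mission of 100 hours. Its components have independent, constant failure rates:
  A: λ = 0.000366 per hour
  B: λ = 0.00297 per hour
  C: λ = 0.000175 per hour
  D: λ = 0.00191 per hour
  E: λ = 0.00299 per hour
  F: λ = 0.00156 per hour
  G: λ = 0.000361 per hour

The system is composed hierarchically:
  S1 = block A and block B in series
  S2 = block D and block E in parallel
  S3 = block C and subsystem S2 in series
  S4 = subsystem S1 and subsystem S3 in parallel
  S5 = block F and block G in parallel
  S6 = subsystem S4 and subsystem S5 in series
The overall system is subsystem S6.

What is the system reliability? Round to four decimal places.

R(A) = exp(−0.000366 × 100) = 0.964062
R(B) = exp(−0.00297 × 100) = 0.743044
R(C) = exp(−0.000175 × 100) = 0.982652
R(D) = exp(−0.00191 × 100) = 0.826133
R(E) = exp(−0.00299 × 100) = 0.741559
R(F) = exp(−0.00156 × 100) = 0.855559
R(G) = exp(−0.000361 × 100) = 0.964544
Series (A and B): 0.964062 × 0.743044 = 0.716340
Parallel (D and E): 1 − (1 − 0.826133)(1 − 0.741559) = 0.955066
Series (C and [0.955066]): 0.982652 × 0.955066 = 0.938498
Parallel ([0.716340] and [0.938498]): 1 − (1 − 0.716340)(1 − 0.938498) = 0.982554
Parallel (F and G): 1 − (1 − 0.855559)(1 − 0.964544) = 0.994879
Series ([0.982554] and [0.994879]): 0.982554 × 0.994879 = 0.9775

0.9775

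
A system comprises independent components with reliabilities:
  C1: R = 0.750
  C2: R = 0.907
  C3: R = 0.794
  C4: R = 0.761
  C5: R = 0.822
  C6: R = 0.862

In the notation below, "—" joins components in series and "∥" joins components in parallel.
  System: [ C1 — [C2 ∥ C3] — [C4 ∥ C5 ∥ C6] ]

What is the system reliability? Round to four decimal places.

0.7313

Parallel (C2 and C3): 1 − (1 − 0.907000)(1 − 0.794000) = 0.980842
Parallel (C4, C5, and C6): 1 − (1 − 0.761000)(1 − 0.822000)(1 − 0.862000) = 0.994129
Series (C1, [0.980842], and [0.994129]): 0.750000 × 0.980842 × 0.994129 = 0.7313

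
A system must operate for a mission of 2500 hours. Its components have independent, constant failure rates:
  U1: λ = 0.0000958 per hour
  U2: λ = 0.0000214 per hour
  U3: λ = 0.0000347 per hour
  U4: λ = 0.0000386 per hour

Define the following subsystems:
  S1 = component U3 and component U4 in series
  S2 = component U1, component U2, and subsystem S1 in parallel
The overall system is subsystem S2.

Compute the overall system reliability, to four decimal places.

R(U1) = exp(−0.0000958 × 2500) = 0.787021
R(U2) = exp(−0.0000214 × 2500) = 0.947906
R(U3) = exp(−0.0000347 × 2500) = 0.916906
R(U4) = exp(−0.0000386 × 2500) = 0.908010
Series (U3 and U4): 0.916906 × 0.908010 = 0.832560
Parallel (U1, U2, and [0.832560]): 1 − (1 − 0.787021)(1 − 0.947906)(1 − 0.832560) = 0.9981

0.9981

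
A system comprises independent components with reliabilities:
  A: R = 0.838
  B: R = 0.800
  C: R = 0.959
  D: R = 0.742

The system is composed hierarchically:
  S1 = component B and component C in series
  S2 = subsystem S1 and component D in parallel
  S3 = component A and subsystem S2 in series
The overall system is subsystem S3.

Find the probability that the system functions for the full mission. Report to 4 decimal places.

Series (B and C): 0.800000 × 0.959000 = 0.767200
Parallel ([0.767200] and D): 1 − (1 − 0.767200)(1 − 0.742000) = 0.939938
Series (A and [0.939938]): 0.838000 × 0.939938 = 0.7877

0.7877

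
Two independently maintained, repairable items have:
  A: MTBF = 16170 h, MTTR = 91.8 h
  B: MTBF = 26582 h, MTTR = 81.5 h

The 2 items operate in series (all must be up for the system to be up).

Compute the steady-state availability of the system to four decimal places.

0.9913

A(A) = MTBF/(MTBF+MTTR) = 16170/(16170+91.8) = 0.994355
A(B) = MTBF/(MTBF+MTTR) = 26582/(26582+81.5) = 0.996943
Series availability: 0.994355 × 0.996943 = 0.9913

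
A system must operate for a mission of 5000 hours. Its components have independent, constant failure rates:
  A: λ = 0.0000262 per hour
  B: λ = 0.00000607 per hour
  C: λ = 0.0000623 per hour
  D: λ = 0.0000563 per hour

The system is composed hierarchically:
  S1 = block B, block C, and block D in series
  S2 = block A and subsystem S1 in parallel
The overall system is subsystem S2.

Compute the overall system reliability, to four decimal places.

R(A) = exp(−0.0000262 × 5000) = 0.877218
R(B) = exp(−0.00000607 × 5000) = 0.970106
R(C) = exp(−0.0000623 × 5000) = 0.732348
R(D) = exp(−0.0000563 × 5000) = 0.754651
Series (B, C, and D): 0.970106 × 0.732348 × 0.754651 = 0.536146
Parallel (A and [0.536146]): 1 − (1 − 0.877218)(1 − 0.536146) = 0.9430

0.9430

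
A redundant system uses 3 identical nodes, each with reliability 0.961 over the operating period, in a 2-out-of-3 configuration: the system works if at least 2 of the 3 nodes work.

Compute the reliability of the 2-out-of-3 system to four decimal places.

0.9956

R = Σ_{i=2}^{3} C(3,i) p^i (1−p)^{3−i} with p = 0.961
C(3,2)·0.961^2·0.039^1 = 0.108052
C(3,3)·0.961^3·0.039^0 = 0.887504
Sum = 0.9956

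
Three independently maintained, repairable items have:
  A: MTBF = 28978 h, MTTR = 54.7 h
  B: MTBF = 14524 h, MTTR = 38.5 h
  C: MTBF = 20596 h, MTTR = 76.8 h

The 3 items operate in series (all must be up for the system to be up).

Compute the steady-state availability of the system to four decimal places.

A(A) = MTBF/(MTBF+MTTR) = 28978/(28978+54.7) = 0.998116
A(B) = MTBF/(MTBF+MTTR) = 14524/(14524+38.5) = 0.997356
A(C) = MTBF/(MTBF+MTTR) = 20596/(20596+76.8) = 0.996285
Series availability: 0.998116 × 0.997356 × 0.996285 = 0.9918

0.9918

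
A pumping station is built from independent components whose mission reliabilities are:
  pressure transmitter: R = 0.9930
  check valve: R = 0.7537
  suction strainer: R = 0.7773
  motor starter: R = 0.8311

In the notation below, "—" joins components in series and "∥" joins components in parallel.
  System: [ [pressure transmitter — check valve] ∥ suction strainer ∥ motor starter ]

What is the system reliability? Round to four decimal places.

Series (pressure transmitter and check valve): 0.993000 × 0.753700 = 0.748424
Parallel ([0.748424], suction strainer, and motor starter): 1 − (1 − 0.748424)(1 − 0.777300)(1 − 0.831100) = 0.9905

0.9905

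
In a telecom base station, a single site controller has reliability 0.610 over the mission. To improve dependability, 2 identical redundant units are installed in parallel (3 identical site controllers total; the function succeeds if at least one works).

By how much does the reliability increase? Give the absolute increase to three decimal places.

R_before = 0.610
R_after = 1 − (1 − 0.610)^3 = 0.941
ΔR = 0.941 − 0.610 = 0.331

0.331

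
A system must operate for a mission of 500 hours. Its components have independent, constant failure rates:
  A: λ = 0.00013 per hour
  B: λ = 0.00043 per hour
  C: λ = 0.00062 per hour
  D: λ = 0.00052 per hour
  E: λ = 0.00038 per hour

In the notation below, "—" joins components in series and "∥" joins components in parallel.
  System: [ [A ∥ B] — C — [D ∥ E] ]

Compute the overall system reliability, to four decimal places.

0.6958

R(A) = exp(−0.00013 × 500) = 0.937067
R(B) = exp(−0.00043 × 500) = 0.806541
R(C) = exp(−0.00062 × 500) = 0.733447
R(D) = exp(−0.00052 × 500) = 0.771052
R(E) = exp(−0.00038 × 500) = 0.826959
Parallel (A and B): 1 − (1 − 0.937067)(1 − 0.806541) = 0.987825
Parallel (D and E): 1 − (1 − 0.771052)(1 − 0.826959) = 0.960383
Series ([0.987825], C, and [0.960383]): 0.987825 × 0.733447 × 0.960383 = 0.6958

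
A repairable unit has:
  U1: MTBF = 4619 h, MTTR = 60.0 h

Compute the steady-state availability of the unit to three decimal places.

A(U1) = MTBF/(MTBF+MTTR) = 4619/(4619+60.0) = 0.987

0.987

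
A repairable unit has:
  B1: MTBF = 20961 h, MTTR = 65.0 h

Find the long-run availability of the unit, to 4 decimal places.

A(B1) = MTBF/(MTBF+MTTR) = 20961/(20961+65.0) = 0.9969

0.9969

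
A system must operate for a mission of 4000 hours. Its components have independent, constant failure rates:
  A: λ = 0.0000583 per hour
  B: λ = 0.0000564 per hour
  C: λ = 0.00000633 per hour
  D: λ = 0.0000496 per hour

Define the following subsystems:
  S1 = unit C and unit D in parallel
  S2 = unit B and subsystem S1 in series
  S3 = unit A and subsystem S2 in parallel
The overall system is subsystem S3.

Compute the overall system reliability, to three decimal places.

0.957

R(A) = exp(−0.0000583 × 4000) = 0.79200
R(B) = exp(−0.0000564 × 4000) = 0.79804
R(C) = exp(−0.00000633 × 4000) = 0.97500
R(D) = exp(−0.0000496 × 4000) = 0.82004
Parallel (C and D): 1 − (1 − 0.97500)(1 − 0.82004) = 0.99550
Series (B and [0.99550]): 0.79804 × 0.99550 = 0.79445
Parallel (A and [0.79445]): 1 − (1 − 0.79200)(1 − 0.79445) = 0.957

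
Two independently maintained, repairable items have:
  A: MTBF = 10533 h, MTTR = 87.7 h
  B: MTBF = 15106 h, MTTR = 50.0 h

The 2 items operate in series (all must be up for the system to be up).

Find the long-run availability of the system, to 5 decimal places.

0.98847

A(A) = MTBF/(MTBF+MTTR) = 10533/(10533+87.7) = 0.991743
A(B) = MTBF/(MTBF+MTTR) = 15106/(15106+50.0) = 0.996701
Series availability: 0.991743 × 0.996701 = 0.98847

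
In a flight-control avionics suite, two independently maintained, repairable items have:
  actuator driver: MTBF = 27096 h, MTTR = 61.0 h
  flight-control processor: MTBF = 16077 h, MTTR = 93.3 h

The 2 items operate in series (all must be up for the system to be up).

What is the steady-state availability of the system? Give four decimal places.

A(actuator driver) = MTBF/(MTBF+MTTR) = 27096/(27096+61.0) = 0.997754
A(flight-control processor) = MTBF/(MTBF+MTTR) = 16077/(16077+93.3) = 0.994230
Series availability: 0.997754 × 0.994230 = 0.9920

0.9920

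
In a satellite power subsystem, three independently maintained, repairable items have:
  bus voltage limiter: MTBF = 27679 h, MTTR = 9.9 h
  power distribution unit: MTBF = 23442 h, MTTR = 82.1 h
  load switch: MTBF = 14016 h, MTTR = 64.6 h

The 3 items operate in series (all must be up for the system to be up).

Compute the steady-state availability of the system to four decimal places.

0.9916

A(bus voltage limiter) = MTBF/(MTBF+MTTR) = 27679/(27679+9.9) = 0.999642
A(power distribution unit) = MTBF/(MTBF+MTTR) = 23442/(23442+82.1) = 0.996510
A(load switch) = MTBF/(MTBF+MTTR) = 14016/(14016+64.6) = 0.995412
Series availability: 0.999642 × 0.996510 × 0.995412 = 0.9916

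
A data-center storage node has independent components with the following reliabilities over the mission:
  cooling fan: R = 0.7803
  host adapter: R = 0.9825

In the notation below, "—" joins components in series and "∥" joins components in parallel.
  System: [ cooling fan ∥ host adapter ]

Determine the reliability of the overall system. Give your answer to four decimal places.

Parallel (cooling fan and host adapter): 1 − (1 − 0.780300)(1 − 0.982500) = 0.9962

0.9962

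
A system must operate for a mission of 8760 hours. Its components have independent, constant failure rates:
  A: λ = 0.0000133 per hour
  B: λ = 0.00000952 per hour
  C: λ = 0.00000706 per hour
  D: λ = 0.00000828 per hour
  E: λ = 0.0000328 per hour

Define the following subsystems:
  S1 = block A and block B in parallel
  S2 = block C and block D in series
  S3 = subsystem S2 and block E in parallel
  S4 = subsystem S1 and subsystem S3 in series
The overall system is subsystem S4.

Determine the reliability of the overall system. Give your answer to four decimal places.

0.9601

R(A) = exp(−0.0000133 × 8760) = 0.890023
R(B) = exp(−0.00000952 × 8760) = 0.919987
R(C) = exp(−0.00000706 × 8760) = 0.940028
R(D) = exp(−0.00000828 × 8760) = 0.930035
R(E) = exp(−0.0000328 × 8760) = 0.750266
Parallel (A and B): 1 − (1 − 0.890023)(1 − 0.919987) = 0.991200
Series (C and D): 0.940028 × 0.930035 = 0.874259
Parallel ([0.874259] and E): 1 − (1 − 0.874259)(1 − 0.750266) = 0.968598
Series ([0.991200] and [0.968598]): 0.991200 × 0.968598 = 0.9601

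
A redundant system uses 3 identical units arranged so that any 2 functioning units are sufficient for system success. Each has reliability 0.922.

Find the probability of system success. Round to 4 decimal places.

0.9827

R = Σ_{i=2}^{3} C(3,i) p^i (1−p)^{3−i} with p = 0.922
C(3,2)·0.922^2·0.078^1 = 0.198920
C(3,3)·0.922^3·0.078^0 = 0.783777
Sum = 0.9827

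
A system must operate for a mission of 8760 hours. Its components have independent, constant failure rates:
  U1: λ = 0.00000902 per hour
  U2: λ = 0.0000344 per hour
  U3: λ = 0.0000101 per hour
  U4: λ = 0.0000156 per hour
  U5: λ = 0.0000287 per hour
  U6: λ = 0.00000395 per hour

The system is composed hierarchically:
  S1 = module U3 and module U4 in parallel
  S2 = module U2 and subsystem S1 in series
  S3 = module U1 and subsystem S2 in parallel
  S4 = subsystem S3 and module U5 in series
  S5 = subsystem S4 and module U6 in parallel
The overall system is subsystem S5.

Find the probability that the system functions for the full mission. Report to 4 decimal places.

0.9919

R(U1) = exp(−0.00000902 × 8760) = 0.924026
R(U2) = exp(−0.0000344 × 8760) = 0.739823
R(U3) = exp(−0.0000101 × 8760) = 0.915325
R(U4) = exp(−0.0000156 × 8760) = 0.872270
R(U5) = exp(−0.0000287 × 8760) = 0.777702
R(U6) = exp(−0.00000395 × 8760) = 0.965990
Parallel (U3 and U4): 1 − (1 − 0.915325)(1 − 0.872270) = 0.989184
Series (U2 and [0.989184]): 0.739823 × 0.989184 = 0.731821
Parallel (U1 and [0.731821]): 1 − (1 − 0.924026)(1 − 0.731821) = 0.979625
Series ([0.979625] and U5): 0.979625 × 0.777702 = 0.761856
Parallel ([0.761856] and U6): 1 − (1 − 0.761856)(1 − 0.965990) = 0.9919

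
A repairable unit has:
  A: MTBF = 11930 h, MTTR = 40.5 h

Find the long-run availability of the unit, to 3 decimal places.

A(A) = MTBF/(MTBF+MTTR) = 11930/(11930+40.5) = 0.997

0.997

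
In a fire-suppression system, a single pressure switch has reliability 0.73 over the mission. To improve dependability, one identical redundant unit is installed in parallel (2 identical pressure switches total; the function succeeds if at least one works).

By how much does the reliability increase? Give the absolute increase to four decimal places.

R_before = 0.73
R_after = 1 − (1 − 0.73)^2 = 0.9271
ΔR = 0.9271 − 0.73 = 0.1971

0.1971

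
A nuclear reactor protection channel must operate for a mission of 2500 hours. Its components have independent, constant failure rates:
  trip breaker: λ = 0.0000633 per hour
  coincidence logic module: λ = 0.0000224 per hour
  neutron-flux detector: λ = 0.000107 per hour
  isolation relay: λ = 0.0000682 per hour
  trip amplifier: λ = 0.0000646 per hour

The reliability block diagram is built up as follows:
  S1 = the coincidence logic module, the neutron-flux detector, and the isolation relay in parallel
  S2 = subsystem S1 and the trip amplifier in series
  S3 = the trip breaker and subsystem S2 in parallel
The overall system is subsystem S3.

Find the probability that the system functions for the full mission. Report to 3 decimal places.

R(trip breaker) = exp(−0.0000633 × 2500) = 0.85364
R(coincidence logic module) = exp(−0.0000224 × 2500) = 0.94554
R(neutron-flux detector) = exp(−0.000107 × 2500) = 0.76529
R(isolation relay) = exp(−0.0000682 × 2500) = 0.84324
R(trip amplifier) = exp(−0.0000646 × 2500) = 0.85087
Parallel (coincidence logic module, neutron-flux detector, and isolation relay): 1 − (1 − 0.94554)(1 − 0.76529)(1 − 0.84324) = 0.99800
Series ([0.99800] and trip amplifier): 0.99800 × 0.85087 = 0.84917
Parallel (trip breaker and [0.84917]): 1 − (1 − 0.85364)(1 − 0.84917) = 0.978

0.978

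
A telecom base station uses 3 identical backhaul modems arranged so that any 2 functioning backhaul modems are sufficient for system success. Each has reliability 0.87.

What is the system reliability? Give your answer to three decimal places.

R = Σ_{i=2}^{3} C(3,i) p^i (1−p)^{3−i} with p = 0.87
C(3,2)·0.87^2·0.13^1 = 0.29519
C(3,3)·0.87^3·0.13^0 = 0.65850
Sum = 0.954

0.954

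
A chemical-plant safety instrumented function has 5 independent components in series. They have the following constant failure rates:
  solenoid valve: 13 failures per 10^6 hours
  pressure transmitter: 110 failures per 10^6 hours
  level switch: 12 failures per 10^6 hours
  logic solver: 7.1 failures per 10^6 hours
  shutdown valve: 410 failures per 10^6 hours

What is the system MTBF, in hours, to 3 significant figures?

1810

Series of exponential components: λ_sys = Σ λ_i
λ_sys = 0.000013 + 0.00011 + 0.000012 + 0.0000071 + 0.00041 = 5.5210e-04 /h
MTBF = 1 / λ_sys = 1810 h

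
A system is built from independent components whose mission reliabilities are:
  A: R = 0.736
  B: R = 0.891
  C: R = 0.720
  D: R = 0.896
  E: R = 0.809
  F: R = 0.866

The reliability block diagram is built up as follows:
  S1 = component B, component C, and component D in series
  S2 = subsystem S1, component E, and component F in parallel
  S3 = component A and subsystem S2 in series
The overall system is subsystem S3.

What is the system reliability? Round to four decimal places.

0.7280

Series (B, C, and D): 0.891000 × 0.720000 × 0.896000 = 0.574802
Parallel ([0.574802], E, and F): 1 − (1 − 0.574802)(1 − 0.809000)(1 − 0.866000) = 0.989117
Series (A and [0.989117]): 0.736000 × 0.989117 = 0.7280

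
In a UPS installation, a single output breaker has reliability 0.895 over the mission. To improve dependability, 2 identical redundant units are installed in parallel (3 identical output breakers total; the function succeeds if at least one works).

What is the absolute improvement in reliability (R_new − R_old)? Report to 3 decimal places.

R_before = 0.895
R_after = 1 − (1 − 0.895)^3 = 0.999
ΔR = 0.999 − 0.895 = 0.104

0.104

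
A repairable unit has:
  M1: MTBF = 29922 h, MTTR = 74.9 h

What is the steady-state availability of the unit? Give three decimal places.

A(M1) = MTBF/(MTBF+MTTR) = 29922/(29922+74.9) = 0.998

0.998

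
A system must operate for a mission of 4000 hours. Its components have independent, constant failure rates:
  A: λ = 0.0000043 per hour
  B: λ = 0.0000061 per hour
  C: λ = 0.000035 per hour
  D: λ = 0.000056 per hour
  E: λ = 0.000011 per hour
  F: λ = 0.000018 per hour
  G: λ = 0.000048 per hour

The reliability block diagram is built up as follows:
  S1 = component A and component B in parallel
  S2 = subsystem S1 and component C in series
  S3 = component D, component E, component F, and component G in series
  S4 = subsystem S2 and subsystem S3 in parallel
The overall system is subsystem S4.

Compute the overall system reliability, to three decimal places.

0.946

R(A) = exp(−0.0000043 × 4000) = 0.98295
R(B) = exp(−0.0000061 × 4000) = 0.97590
R(C) = exp(−0.000035 × 4000) = 0.86936
R(D) = exp(−0.000056 × 4000) = 0.79932
R(E) = exp(−0.000011 × 4000) = 0.95695
R(F) = exp(−0.000018 × 4000) = 0.93053
R(G) = exp(−0.000048 × 4000) = 0.82531
Parallel (A and B): 1 − (1 − 0.98295)(1 − 0.97590) = 0.99959
Series ([0.99959] and C): 0.99959 × 0.86936 = 0.86900
Series (D, E, F, and G): 0.79932 × 0.95695 × 0.93053 × 0.82531 = 0.58743
Parallel ([0.86900] and [0.58743]): 1 − (1 − 0.86900)(1 − 0.58743) = 0.946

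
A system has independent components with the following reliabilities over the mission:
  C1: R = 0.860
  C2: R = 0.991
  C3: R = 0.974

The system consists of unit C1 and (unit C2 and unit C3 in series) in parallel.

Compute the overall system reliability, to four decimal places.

Series (C2 and C3): 0.991000 × 0.974000 = 0.965234
Parallel (C1 and [0.965234]): 1 − (1 − 0.860000)(1 − 0.965234) = 0.9951

0.9951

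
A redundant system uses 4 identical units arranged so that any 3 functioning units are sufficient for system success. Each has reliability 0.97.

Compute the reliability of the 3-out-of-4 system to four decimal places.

R = Σ_{i=3}^{4} C(4,i) p^i (1−p)^{4−i} with p = 0.97
C(4,3)·0.97^3·0.03^1 = 0.109521
C(4,4)·0.97^4·0.03^0 = 0.885293
Sum = 0.9948

0.9948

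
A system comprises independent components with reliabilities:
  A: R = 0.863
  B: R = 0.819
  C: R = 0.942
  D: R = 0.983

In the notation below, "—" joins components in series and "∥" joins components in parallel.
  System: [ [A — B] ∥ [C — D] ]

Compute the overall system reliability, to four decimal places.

0.9783

Series (A and B): 0.863000 × 0.819000 = 0.706797
Series (C and D): 0.942000 × 0.983000 = 0.925986
Parallel ([0.706797] and [0.925986]): 1 − (1 − 0.706797)(1 − 0.925986) = 0.9783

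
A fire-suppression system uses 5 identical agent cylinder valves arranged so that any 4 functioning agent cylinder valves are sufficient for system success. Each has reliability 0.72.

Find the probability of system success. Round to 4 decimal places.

R = Σ_{i=4}^{5} C(5,i) p^i (1−p)^{5−i} with p = 0.72
C(5,4)·0.72^4·0.28^1 = 0.376234
C(5,5)·0.72^5·0.28^0 = 0.193492
Sum = 0.5697

0.5697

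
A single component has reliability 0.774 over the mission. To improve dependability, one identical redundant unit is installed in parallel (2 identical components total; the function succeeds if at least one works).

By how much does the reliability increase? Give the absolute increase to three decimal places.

0.175

R_before = 0.774
R_after = 1 − (1 − 0.774)^2 = 0.949
ΔR = 0.949 − 0.774 = 0.175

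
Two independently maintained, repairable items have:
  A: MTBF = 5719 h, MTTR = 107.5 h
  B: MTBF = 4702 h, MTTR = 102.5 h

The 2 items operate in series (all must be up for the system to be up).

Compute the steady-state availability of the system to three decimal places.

A(A) = MTBF/(MTBF+MTTR) = 5719/(5719+107.5) = 0.981550
A(B) = MTBF/(MTBF+MTTR) = 4702/(4702+102.5) = 0.978666
Series availability: 0.981550 × 0.978666 = 0.961

0.961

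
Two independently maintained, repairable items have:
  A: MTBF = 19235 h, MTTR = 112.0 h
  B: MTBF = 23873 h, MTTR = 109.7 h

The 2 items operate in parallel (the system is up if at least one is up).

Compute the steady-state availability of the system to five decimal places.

A(A) = MTBF/(MTBF+MTTR) = 19235/(19235+112.0) = 0.994211
A(B) = MTBF/(MTBF+MTTR) = 23873/(23873+109.7) = 0.995426
Parallel availability: 1 − (1 − 0.994211)(1 − 0.995426) = 0.99997

0.99997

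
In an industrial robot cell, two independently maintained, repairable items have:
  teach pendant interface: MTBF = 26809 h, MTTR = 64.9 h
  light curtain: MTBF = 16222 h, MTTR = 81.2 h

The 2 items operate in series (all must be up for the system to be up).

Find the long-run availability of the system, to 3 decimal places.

0.993

A(teach pendant interface) = MTBF/(MTBF+MTTR) = 26809/(26809+64.9) = 0.997585
A(light curtain) = MTBF/(MTBF+MTTR) = 16222/(16222+81.2) = 0.995019
Series availability: 0.997585 × 0.995019 = 0.993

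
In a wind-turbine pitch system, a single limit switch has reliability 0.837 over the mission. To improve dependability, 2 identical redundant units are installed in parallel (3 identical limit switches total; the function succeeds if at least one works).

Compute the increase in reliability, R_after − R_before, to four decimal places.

R_before = 0.837
R_after = 1 − (1 − 0.837)^3 = 0.9957
ΔR = 0.9957 − 0.837 = 0.1587

0.1587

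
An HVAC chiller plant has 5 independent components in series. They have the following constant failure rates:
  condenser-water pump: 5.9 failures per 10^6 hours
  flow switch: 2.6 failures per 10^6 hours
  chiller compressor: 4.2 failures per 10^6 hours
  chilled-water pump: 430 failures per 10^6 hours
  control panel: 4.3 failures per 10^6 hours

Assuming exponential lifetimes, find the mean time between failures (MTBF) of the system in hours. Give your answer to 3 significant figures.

2240

Series of exponential components: λ_sys = Σ λ_i
λ_sys = 0.0000059 + 0.0000026 + 0.0000042 + 0.00043 + 0.0000043 = 4.4700e-04 /h
MTBF = 1 / λ_sys = 2240 h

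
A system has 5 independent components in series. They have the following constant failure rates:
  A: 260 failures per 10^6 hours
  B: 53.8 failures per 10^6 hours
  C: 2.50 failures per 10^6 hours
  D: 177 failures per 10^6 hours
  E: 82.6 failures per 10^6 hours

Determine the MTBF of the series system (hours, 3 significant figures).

Series of exponential components: λ_sys = Σ λ_i
λ_sys = 0.000260 + 0.0000538 + 0.00000250 + 0.000177 + 0.0000826 = 5.7590e-04 /h
MTBF = 1 / λ_sys = 1740 h

1740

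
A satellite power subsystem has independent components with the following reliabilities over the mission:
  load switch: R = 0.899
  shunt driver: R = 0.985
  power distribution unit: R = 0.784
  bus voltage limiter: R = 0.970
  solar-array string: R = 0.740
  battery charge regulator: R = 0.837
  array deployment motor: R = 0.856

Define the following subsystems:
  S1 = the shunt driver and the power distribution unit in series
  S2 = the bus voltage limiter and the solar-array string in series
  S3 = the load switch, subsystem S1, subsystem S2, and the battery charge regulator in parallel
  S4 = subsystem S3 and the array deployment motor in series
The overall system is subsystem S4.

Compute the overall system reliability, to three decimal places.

0.855

Series (shunt driver and power distribution unit): 0.98500 × 0.78400 = 0.77224
Series (bus voltage limiter and solar-array string): 0.97000 × 0.74000 = 0.71780
Parallel (load switch, [0.77224], [0.71780], and battery charge regulator): 1 − (1 − 0.89900)(1 − 0.77224)(1 − 0.71780)(1 − 0.83700) = 0.99894
Series ([0.99894] and array deployment motor): 0.99894 × 0.85600 = 0.855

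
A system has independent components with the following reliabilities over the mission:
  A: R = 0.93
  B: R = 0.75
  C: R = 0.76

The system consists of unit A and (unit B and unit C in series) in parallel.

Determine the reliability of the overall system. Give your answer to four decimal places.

0.9699

Series (B and C): 0.750000 × 0.760000 = 0.570000
Parallel (A and [0.570000]): 1 − (1 − 0.930000)(1 − 0.570000) = 0.9699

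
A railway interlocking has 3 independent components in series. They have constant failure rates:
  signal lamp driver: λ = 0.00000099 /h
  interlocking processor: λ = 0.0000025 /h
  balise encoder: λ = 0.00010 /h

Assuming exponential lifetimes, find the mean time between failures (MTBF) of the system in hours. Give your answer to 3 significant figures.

9660

Series of exponential components: λ_sys = Σ λ_i
λ_sys = 0.00000099 + 0.0000025 + 0.00010 = 1.0349e-04 /h
MTBF = 1 / λ_sys = 9660 h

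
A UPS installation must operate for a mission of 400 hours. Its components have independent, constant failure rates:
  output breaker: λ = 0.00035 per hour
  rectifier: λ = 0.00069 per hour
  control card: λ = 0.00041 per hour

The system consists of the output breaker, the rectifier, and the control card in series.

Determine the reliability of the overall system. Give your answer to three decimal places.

R(output breaker) = exp(−0.00035 × 400) = 0.86936
R(rectifier) = exp(−0.00069 × 400) = 0.75881
R(control card) = exp(−0.00041 × 400) = 0.84874
Series (output breaker, rectifier, and control card): 0.86936 × 0.75881 × 0.84874 = 0.560

0.560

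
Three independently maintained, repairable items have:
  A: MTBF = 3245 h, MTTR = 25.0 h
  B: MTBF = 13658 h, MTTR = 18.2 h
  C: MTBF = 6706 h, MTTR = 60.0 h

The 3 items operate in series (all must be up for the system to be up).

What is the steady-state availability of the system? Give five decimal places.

A(A) = MTBF/(MTBF+MTTR) = 3245/(3245+25.0) = 0.992355
A(B) = MTBF/(MTBF+MTTR) = 13658/(13658+18.2) = 0.998669
A(C) = MTBF/(MTBF+MTTR) = 6706/(6706+60.0) = 0.991132
Series availability: 0.992355 × 0.998669 × 0.991132 = 0.98225

0.98225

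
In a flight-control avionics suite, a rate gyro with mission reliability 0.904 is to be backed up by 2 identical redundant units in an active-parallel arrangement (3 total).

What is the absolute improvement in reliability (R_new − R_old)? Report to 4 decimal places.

0.0951

R_before = 0.904
R_after = 1 − (1 − 0.904)^3 = 0.9991
ΔR = 0.9991 − 0.904 = 0.0951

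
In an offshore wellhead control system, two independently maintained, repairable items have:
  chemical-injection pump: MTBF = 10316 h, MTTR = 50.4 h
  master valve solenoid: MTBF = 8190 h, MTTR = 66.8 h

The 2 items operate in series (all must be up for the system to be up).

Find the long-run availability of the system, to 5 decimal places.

A(chemical-injection pump) = MTBF/(MTBF+MTTR) = 10316/(10316+50.4) = 0.995138
A(master valve solenoid) = MTBF/(MTBF+MTTR) = 8190/(8190+66.8) = 0.991910
Series availability: 0.995138 × 0.991910 = 0.98709

0.98709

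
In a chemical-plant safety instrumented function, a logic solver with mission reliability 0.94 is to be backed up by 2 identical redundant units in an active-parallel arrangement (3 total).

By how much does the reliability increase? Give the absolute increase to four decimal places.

0.0598

R_before = 0.94
R_after = 1 − (1 − 0.94)^3 = 0.9998
ΔR = 0.9998 − 0.94 = 0.0598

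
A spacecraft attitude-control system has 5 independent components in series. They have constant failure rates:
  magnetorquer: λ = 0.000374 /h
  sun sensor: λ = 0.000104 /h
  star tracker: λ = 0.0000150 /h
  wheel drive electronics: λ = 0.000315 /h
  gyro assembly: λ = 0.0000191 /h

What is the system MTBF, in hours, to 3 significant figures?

1210

Series of exponential components: λ_sys = Σ λ_i
λ_sys = 0.000374 + 0.000104 + 0.0000150 + 0.000315 + 0.0000191 = 8.2710e-04 /h
MTBF = 1 / λ_sys = 1210 h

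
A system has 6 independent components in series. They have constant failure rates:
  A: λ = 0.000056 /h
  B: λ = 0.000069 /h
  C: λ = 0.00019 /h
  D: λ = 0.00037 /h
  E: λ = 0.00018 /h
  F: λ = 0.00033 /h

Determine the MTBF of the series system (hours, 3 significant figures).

Series of exponential components: λ_sys = Σ λ_i
λ_sys = 0.000056 + 0.000069 + 0.00019 + 0.00037 + 0.00018 + 0.00033 = 1.1950e-03 /h
MTBF = 1 / λ_sys = 837 h

837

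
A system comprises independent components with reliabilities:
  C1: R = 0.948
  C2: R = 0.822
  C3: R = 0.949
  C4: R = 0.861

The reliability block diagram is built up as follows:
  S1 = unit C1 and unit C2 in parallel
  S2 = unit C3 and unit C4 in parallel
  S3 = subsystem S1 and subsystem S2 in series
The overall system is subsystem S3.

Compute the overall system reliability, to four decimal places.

Parallel (C1 and C2): 1 − (1 − 0.948000)(1 − 0.822000) = 0.990744
Parallel (C3 and C4): 1 − (1 − 0.949000)(1 − 0.861000) = 0.992911
Series ([0.990744] and [0.992911]): 0.990744 × 0.992911 = 0.9837

0.9837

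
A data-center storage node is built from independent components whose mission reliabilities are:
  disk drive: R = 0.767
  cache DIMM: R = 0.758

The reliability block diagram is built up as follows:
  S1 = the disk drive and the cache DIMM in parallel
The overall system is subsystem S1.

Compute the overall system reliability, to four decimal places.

0.9436

Parallel (disk drive and cache DIMM): 1 − (1 − 0.767000)(1 − 0.758000) = 0.9436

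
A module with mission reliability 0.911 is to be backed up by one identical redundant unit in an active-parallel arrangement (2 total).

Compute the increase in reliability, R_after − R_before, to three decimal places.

R_before = 0.911
R_after = 1 − (1 − 0.911)^2 = 0.992
ΔR = 0.992 − 0.911 = 0.081

0.081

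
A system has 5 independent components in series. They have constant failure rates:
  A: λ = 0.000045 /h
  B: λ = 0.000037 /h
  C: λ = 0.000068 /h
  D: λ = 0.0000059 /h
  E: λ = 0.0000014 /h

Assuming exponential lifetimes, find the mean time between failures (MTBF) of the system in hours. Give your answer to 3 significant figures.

Series of exponential components: λ_sys = Σ λ_i
λ_sys = 0.000045 + 0.000037 + 0.000068 + 0.0000059 + 0.0000014 = 1.5730e-04 /h
MTBF = 1 / λ_sys = 6360 h

6360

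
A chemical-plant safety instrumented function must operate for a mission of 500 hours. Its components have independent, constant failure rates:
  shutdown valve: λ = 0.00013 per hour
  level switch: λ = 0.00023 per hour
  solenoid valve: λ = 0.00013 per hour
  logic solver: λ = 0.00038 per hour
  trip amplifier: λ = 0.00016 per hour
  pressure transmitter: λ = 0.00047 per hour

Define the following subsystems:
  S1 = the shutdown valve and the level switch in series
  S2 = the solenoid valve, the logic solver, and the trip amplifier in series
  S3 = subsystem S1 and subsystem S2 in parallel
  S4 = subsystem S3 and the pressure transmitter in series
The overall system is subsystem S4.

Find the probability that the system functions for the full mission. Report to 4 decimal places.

R(shutdown valve) = exp(−0.00013 × 500) = 0.937067
R(level switch) = exp(−0.00023 × 500) = 0.891366
R(solenoid valve) = exp(−0.00013 × 500) = 0.937067
R(logic solver) = exp(−0.00038 × 500) = 0.826959
R(trip amplifier) = exp(−0.00016 × 500) = 0.923116
R(pressure transmitter) = exp(−0.00047 × 500) = 0.790571
Series (shutdown valve and level switch): 0.937067 × 0.891366 = 0.835270
Series (solenoid valve, logic solver, and trip amplifier): 0.937067 × 0.826959 × 0.923116 = 0.715337
Parallel ([0.835270] and [0.715337]): 1 − (1 − 0.835270)(1 − 0.715337) = 0.953107
Series ([0.953107] and pressure transmitter): 0.953107 × 0.790571 = 0.7535

0.7535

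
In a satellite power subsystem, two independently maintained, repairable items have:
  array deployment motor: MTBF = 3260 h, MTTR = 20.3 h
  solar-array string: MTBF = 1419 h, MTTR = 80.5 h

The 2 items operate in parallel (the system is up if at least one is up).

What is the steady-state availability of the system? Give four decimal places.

A(array deployment motor) = MTBF/(MTBF+MTTR) = 3260/(3260+20.3) = 0.993812
A(solar-array string) = MTBF/(MTBF+MTTR) = 1419/(1419+80.5) = 0.946315
Parallel availability: 1 − (1 − 0.993812)(1 − 0.946315) = 0.9997

0.9997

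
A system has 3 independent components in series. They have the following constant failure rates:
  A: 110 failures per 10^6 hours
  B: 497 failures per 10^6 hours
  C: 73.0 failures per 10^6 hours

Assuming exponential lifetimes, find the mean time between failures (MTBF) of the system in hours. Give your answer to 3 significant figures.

1470

Series of exponential components: λ_sys = Σ λ_i
λ_sys = 0.000110 + 0.000497 + 0.0000730 = 6.8000e-04 /h
MTBF = 1 / λ_sys = 1470 h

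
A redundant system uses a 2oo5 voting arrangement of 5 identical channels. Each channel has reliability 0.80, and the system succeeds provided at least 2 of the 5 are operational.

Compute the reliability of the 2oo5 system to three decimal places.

0.993

R = Σ_{i=2}^{5} C(5,i) p^i (1−p)^{5−i} with p = 0.80
C(5,2)·0.80^2·0.20^3 = 0.05120
C(5,3)·0.80^3·0.20^2 = 0.20480
C(5,4)·0.80^4·0.20^1 = 0.40960
C(5,5)·0.80^5·0.20^0 = 0.32768
Sum = 0.993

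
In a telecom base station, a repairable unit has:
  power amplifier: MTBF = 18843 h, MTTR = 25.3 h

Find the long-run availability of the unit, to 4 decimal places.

A(power amplifier) = MTBF/(MTBF+MTTR) = 18843/(18843+25.3) = 0.9987

0.9987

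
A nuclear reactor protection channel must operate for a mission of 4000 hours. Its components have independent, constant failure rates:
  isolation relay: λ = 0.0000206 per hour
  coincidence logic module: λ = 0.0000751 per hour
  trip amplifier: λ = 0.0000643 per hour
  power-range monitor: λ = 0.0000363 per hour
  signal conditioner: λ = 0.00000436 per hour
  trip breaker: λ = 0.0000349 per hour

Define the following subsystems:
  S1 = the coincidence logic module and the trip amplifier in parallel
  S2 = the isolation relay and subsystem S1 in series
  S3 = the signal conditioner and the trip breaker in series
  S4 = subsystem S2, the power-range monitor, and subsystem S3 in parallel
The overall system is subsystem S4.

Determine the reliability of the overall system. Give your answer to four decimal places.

R(isolation relay) = exp(−0.0000206 × 4000) = 0.920904
R(coincidence logic module) = exp(−0.0000751 × 4000) = 0.740522
R(trip amplifier) = exp(−0.0000643 × 4000) = 0.773214
R(power-range monitor) = exp(−0.0000363 × 4000) = 0.864849
R(signal conditioner) = exp(−0.00000436 × 4000) = 0.982711
R(trip breaker) = exp(−0.0000349 × 4000) = 0.869706
Parallel (coincidence logic module and trip amplifier): 1 − (1 − 0.740522)(1 − 0.773214) = 0.941154
Series (isolation relay and [0.941154]): 0.920904 × 0.941154 = 0.866712
Series (signal conditioner and trip breaker): 0.982711 × 0.869706 = 0.854670
Parallel ([0.866712], power-range monitor, and [0.854670]): 1 − (1 − 0.866712)(1 − 0.864849)(1 − 0.854670) = 0.9974

0.9974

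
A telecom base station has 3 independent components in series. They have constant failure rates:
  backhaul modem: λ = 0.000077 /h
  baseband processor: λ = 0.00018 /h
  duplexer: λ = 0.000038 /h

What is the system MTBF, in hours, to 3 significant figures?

Series of exponential components: λ_sys = Σ λ_i
λ_sys = 0.000077 + 0.00018 + 0.000038 = 2.9500e-04 /h
MTBF = 1 / λ_sys = 3390 h

3390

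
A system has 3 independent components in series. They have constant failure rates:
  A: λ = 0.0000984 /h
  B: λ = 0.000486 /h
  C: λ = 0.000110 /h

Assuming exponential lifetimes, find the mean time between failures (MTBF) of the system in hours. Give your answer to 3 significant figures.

Series of exponential components: λ_sys = Σ λ_i
λ_sys = 0.0000984 + 0.000486 + 0.000110 = 6.9440e-04 /h
MTBF = 1 / λ_sys = 1440 h

1440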